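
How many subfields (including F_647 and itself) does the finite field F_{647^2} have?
F_{647^2} has 2 subfields

The subfields of F_{p^n} are exactly the fields F_{p^d} for d | n (each is the fixed field of the unique index-d subgroup of Gal(F_{p^n}/F_p) ≅ Z/nZ). The divisors of n = 2 are {1, 2}, giving 2 subfields: F_{647^1}, F_{647^2}.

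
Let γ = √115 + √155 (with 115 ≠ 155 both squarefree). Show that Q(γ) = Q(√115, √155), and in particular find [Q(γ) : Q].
[Q(γ) : Q] = 4 (equivalently, Q(γ) = Q(√115, √155))

Obviously Q(γ) ⊆ Q(√115, √155), and [Q(√115, √155):Q] = 4 (since 115, 155 are distinct squarefree integers > 1 with 17825 not a perfect square). To show equality we compute the minimal polynomial of γ. From γ = √115 + √155: γ^2 = 115 + 2√(17825) + 155 = 270 + 2√(17825), so γ^2 - 270 = 2√(17825); squaring, (γ^2 - 270)^2 = 4·17825, i.e. γ^4 - 540γ^2 + 72900 - 71300 = 0, i.e. γ^4 - 540γ^2 + 1600 = 0. So γ is a root of x^4 - 540x^2 + 1600. This polynomial is irreducible over Q: it has no rational root (each ±√115 ± √155 is irrational), and any factorization into two quadratics over Q would force √(17825) ∈ Q (pairing opposite roots) or √115, √155 ∈ Q (other pairings), all impossible. Hence [Q(γ):Q] = 4 = [Q(√115, √155):Q], so Q(γ) = Q(√115, √155).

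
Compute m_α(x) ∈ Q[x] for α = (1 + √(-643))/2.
m_α(x) = x^2 - x + 161

From 2α - 1 = √(-643), squaring gives (2α - 1)^2 = -643, i.e. 4α^2 - 4α + 1 = -643, so α^2 - α + (1 + 643)/4 = 0. Since -643 ≡ 1 (mod 4), (1 + 643)/4 = 161 ∈ Z. The polynomial x^2 - x + 161 has discriminant 1 - 4·(161) = -643, which is not a perfect square in Q (d = -643 is squarefree and ≠ 1), so x^2 - x + 161 is irreducible over Q. It is the minimal polynomial of α.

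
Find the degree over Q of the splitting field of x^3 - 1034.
[K : Q] = 6

The roots of x^3 - 1034 are ∛1034, ω∛1034, ω^2∛1034 where ω = e^(2πi/3) is a primitive cube root of unity, so K = Q(∛1034, ω). Now [Q(∛1034):Q] = 3 (since 1034 is not a perfect cube, x^3 - 1034 is irreducible) and [Q(ω):Q] = 2. Both 2 and 3 divide [K:Q], and [K:Q] ≤ 3·2 = 6, so [K:Q] = 6. (Equivalently: Q(∛1034) ⊂ R but ω ∉ R, so [K : Q(∛1034)] = 2.)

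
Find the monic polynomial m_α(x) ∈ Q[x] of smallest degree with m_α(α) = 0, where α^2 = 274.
m_α(x) = x^2 - 274

α satisfies α^2 - 274 = 0, so x^2 - 274 annihilates α. Since d = 274 is squarefree and ≠ 1, it is not a perfect square in Q, so x^2 - 274 has no rational root and is therefore irreducible over Q (a degree-2 polynomial over a field is irreducible iff it has no root). Hence m_α(x) = x^2 - 274.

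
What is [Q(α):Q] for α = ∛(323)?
[Q(α):Q] = 3

The minimal polynomial of α is x^3 - 323, irreducible over Q since 323 is not a perfect cube (so x^3 - 323 has no rational root). Hence [Q(α):Q] = deg(m_α) = 3.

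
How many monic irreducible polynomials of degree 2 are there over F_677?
There are 228826 monic irreducible polynomials of degree 2 over F_677

Each element of F_{677^2} that lies in no proper subfield is a root of exactly one monic irreducible of degree 2 over F_677, and each such polynomial has 2 distinct roots in F_{677^2}. By Möbius inversion the count is N_677(2) = (1/2) Σ_{d|2} μ(2/d) · 677^d = (1/2)(μ(2)·677^1 + μ(1)·677^2) = 457652/2 = 228826.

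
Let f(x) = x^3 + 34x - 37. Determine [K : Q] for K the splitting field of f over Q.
[K : Q] = 6

By the rational root test, any rational root of the monic integer polynomial f(x) = x^3 + 34x - 37 must be an integer dividing the constant term -37, i.e. one of ±{1, 37}. Evaluating: f(1) = -2, f(-1) = -72, f(37) = 51874, f(-37) = -51948; none is 0, so f has no rational root and is therefore irreducible over Q (a cubic with no linear factor over a field is irreducible). For an irreducible cubic, the Galois group is A_3 or S_3 according as the discriminant disc(f) = -4a^3 - 27b^2 = -4·(34)^3 - 27·(-37)^2 = -194179 is or is not a square in Q. Here disc(f) = -194179 is not a perfect square in Q, so the Galois group of f over Q is not contained in A_3 and must be all of S_3. The splitting field has degree |S_3| = 6 over Q, so [K : Q] = 6.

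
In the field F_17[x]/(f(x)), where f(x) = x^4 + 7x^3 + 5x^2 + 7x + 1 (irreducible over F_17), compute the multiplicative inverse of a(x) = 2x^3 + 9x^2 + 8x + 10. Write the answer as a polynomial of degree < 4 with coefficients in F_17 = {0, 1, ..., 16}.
a(x)^(-1) ≡ 13x^3 + 8x^2 + 16x + 15 (mod f(x))

Since f is irreducible over F_17, F_17[x]/(f) is a field and a(x) ≠ 0 has an inverse. Apply the extended Euclidean algorithm to f(x) and a(x) in F_17[x]: f(x) = (9x + 14)·a(x) + (11x^2 + 9x + 14);  a(x) = (11x + 15)·(11x^2 + 9x + 14) + (8x + 4);  (11x^2 + 9x + 14) = (12x + 10)·(8x + 4) + (8). The last nonzero remainder is the constant 8 = gcd(f, a) in F_17. Back-substituting through the division chain expresses 8 = s(x)·a(x) + t(x)·f(x) with s(x) ≡ 2x^3 + 13x^2 + 9x + 1 (mod f), so (2x^3 + 13x^2 + 9x + 1)·a(x) ≡ 8 (mod f). Multiplying by 8^(-1) ≡ 15 in F_17 gives a(x)^(-1) ≡ 15·(2x^3 + 13x^2 + 9x + 1) ≡ 13x^3 + 8x^2 + 16x + 15 (mod f). Check: (2x^3 + 9x^2 + 8x + 10)·(13x^3 + 8x^2 + 16x + 15) = 9x^6 + 14x^5 + 4x^4 + 11x^3 + 3x^2 + 8x + 14 ≡ 1 (mod x^4 + 7x^3 + 5x^2 + 7x + 1).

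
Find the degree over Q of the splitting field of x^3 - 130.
[K : Q] = 6

The roots of x^3 - 130 are ∛130, ω∛130, ω^2∛130 where ω = e^(2πi/3) is a primitive cube root of unity, so K = Q(∛130, ω). Now [Q(∛130):Q] = 3 (since 130 is not a perfect cube, x^3 - 130 is irreducible) and [Q(ω):Q] = 2. Both 2 and 3 divide [K:Q], and [K:Q] ≤ 3·2 = 6, so [K:Q] = 6. (Equivalently: Q(∛130) ⊂ R but ω ∉ R, so [K : Q(∛130)] = 2.)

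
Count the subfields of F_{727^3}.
F_{727^3} has 2 subfields

The subfields of F_{p^n} are exactly the fields F_{p^d} for d | n (each is the fixed field of the unique index-d subgroup of Gal(F_{p^n}/F_p) ≅ Z/nZ). The divisors of n = 3 are {1, 3}, giving 2 subfields: F_{727^1}, F_{727^3}.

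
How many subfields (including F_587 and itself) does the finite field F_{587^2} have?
F_{587^2} has 2 subfields

The subfields of F_{p^n} are exactly the fields F_{p^d} for d | n (each is the fixed field of the unique index-d subgroup of Gal(F_{p^n}/F_p) ≅ Z/nZ). The divisors of n = 2 are {1, 2}, giving 2 subfields: F_{587^1}, F_{587^2}.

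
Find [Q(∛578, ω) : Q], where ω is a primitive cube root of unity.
[Q(∛578, ω) : Q] = 6

[Q(∛578):Q] = 3 (min poly x^3 - 578, irreducible since 578 is not a perfect cube). [Q(ω):Q] = 2 (min poly x^2 + x + 1). Since Q(∛578) ⊂ R and ω ∉ R, we have ω ∉ Q(∛578), so x^2 + x + 1 remains irreducible over Q(∛578) and [Q(∛578, ω) : Q(∛578)] = 2. By the tower law, [Q(∛578, ω) : Q] = 3 · 2 = 6. (In fact Q(∛578, ω) is the splitting field of x^3 - 578 over Q.)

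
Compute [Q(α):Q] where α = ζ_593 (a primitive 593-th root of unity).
[Q(α):Q] = 592

The minimal polynomial of ζ_593 over Q is the 593-th cyclotomic polynomial Φ_593(x), which is irreducible over Q and has degree φ(593) = 592. Hence [Q(α):Q] = φ(593) = 592.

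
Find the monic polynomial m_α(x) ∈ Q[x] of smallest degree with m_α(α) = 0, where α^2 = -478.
m_α(x) = x^2 + 478

α satisfies α^2 + 478 = 0, so x^2 + 478 annihilates α. Since d = -478 is squarefree and ≠ 1, it is not a perfect square in Q, so x^2 + 478 has no rational root and is therefore irreducible over Q (a degree-2 polynomial over a field is irreducible iff it has no root). Hence m_α(x) = x^2 + 478.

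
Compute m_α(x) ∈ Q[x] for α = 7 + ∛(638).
m_α(x) = x^3 - 21x^2 + 147x - 981

Set β = α - 7 = ∛(638), so β^3 = 638. Then (α - 7)^3 - 638 = 0, i.e. α is a root of g(x) = (x - 7)^3 - 638 = x^3 - 21x^2 + 147x - 981. Since g(x) = h(x - 7) where h(x) = x^3 - 638, and h is irreducible over Q (because 638 is not a perfect cube, so h has no rational root, and a monic cubic with no rational root is irreducible), g is also irreducible (irreducibility is preserved under the substitution x → x - 7). Hence m_α(x) = x^3 - 21x^2 + 147x - 981.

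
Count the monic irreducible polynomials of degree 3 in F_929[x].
There are 267254720 monic irreducible polynomials of degree 3 over F_929

Each element of F_{929^3} that lies in no proper subfield is a root of exactly one monic irreducible of degree 3 over F_929, and each such polynomial has 3 distinct roots in F_{929^3}. By Möbius inversion the count is N_929(3) = (1/3) Σ_{d|3} μ(3/d) · 929^d = (1/3)(μ(3)·929^1 + μ(1)·929^3) = 801764160/3 = 267254720.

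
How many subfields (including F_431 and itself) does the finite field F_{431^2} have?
F_{431^2} has 2 subfields

The subfields of F_{p^n} are exactly the fields F_{p^d} for d | n (each is the fixed field of the unique index-d subgroup of Gal(F_{p^n}/F_p) ≅ Z/nZ). The divisors of n = 2 are {1, 2}, giving 2 subfields: F_{431^1}, F_{431^2}.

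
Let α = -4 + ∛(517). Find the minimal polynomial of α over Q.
m_α(x) = x^3 + 12x^2 + 48x - 453

Set β = α + 4 = ∛(517), so β^3 = 517. Then (α + 4)^3 - 517 = 0, i.e. α is a root of g(x) = (x + 4)^3 - 517 = x^3 + 12x^2 + 48x - 453. Since g(x) = h(x + 4) where h(x) = x^3 - 517, and h is irreducible over Q (because 517 is not a perfect cube, so h has no rational root, and a monic cubic with no rational root is irreducible), g is also irreducible (irreducibility is preserved under the substitution x → x + 4). Hence m_α(x) = x^3 + 12x^2 + 48x - 453.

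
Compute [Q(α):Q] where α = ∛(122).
[Q(α):Q] = 3

The minimal polynomial of α is x^3 - 122, irreducible over Q since 122 is not a perfect cube (so x^3 - 122 has no rational root). Hence [Q(α):Q] = deg(m_α) = 3.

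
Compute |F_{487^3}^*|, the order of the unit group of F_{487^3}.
|F_{487^3}^*| = 115501302

F_{487^3} has 487^3 = 115501303 elements; its multiplicative group consists of all nonzero elements, so |F_{487^3}^*| = 115501303 - 1 = 115501302. (It is cyclic since any finite subgroup of the multiplicative group of a field is cyclic.)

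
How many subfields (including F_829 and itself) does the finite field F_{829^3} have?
F_{829^3} has 2 subfields

The subfields of F_{p^n} are exactly the fields F_{p^d} for d | n (each is the fixed field of the unique index-d subgroup of Gal(F_{p^n}/F_p) ≅ Z/nZ). The divisors of n = 3 are {1, 3}, giving 2 subfields: F_{829^1}, F_{829^3}.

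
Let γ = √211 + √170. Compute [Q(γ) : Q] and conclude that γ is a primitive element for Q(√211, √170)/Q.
[Q(γ) : Q] = 4 (equivalently, Q(γ) = Q(√211, √170))

Obviously Q(γ) ⊆ Q(√211, √170), and [Q(√211, √170):Q] = 4 (since 211, 170 are distinct squarefree integers > 1 with 35870 not a perfect square). To show equality we compute the minimal polynomial of γ. From γ = √211 + √170: γ^2 = 211 + 2√(35870) + 170 = 381 + 2√(35870), so γ^2 - 381 = 2√(35870); squaring, (γ^2 - 381)^2 = 4·35870, i.e. γ^4 - 762γ^2 + 145161 - 143480 = 0, i.e. γ^4 - 762γ^2 + 1681 = 0. So γ is a root of x^4 - 762x^2 + 1681. This polynomial is irreducible over Q: it has no rational root (each ±√211 ± √170 is irrational), and any factorization into two quadratics over Q would force √(35870) ∈ Q (pairing opposite roots) or √211, √170 ∈ Q (other pairings), all impossible. Hence [Q(γ):Q] = 4 = [Q(√211, √170):Q], so Q(γ) = Q(√211, √170).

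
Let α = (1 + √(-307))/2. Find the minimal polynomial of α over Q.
m_α(x) = x^2 - x + 77

From 2α - 1 = √(-307), squaring gives (2α - 1)^2 = -307, i.e. 4α^2 - 4α + 1 = -307, so α^2 - α + (1 + 307)/4 = 0. Since -307 ≡ 1 (mod 4), (1 + 307)/4 = 77 ∈ Z. The polynomial x^2 - x + 77 has discriminant 1 - 4·(77) = -307, which is not a perfect square in Q (d = -307 is squarefree and ≠ 1), so x^2 - x + 77 is irreducible over Q. It is the minimal polynomial of α.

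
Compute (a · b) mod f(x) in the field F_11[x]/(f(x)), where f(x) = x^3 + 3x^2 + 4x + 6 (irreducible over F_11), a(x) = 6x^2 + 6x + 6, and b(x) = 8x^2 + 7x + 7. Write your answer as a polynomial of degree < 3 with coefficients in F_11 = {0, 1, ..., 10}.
a · b ≡ 3x^2 + x + 3 (mod f(x))

Multiply in F_11[x]: a(x)·b(x) = (6x^2 + 6x + 6)·(8x^2 + 7x + 7) = 4x^4 + 2x^3 + 7x + 9. This has degree ≥ 3, so divide by f(x) over F_11: 4x^4 + 2x^3 + 7x + 9 = (4x + 1)·(x^3 + 3x^2 + 4x + 6) + (3x^2 + x + 3). Hence a·b ≡ 3x^2 + x + 3 (mod f). (F_11[x]/(f) is a field with 11^3 = 1331 elements since f is irreducible of degree 3.)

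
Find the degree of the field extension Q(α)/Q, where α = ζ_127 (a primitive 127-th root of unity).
[Q(α):Q] = 126

The minimal polynomial of ζ_127 over Q is the 127-th cyclotomic polynomial Φ_127(x), which is irreducible over Q and has degree φ(127) = 126. Hence [Q(α):Q] = φ(127) = 126.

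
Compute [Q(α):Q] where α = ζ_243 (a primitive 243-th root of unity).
[Q(α):Q] = 162

The minimal polynomial of ζ_243 over Q is the 243-th cyclotomic polynomial Φ_243(x), which is irreducible over Q and has degree φ(243) = 162. Hence [Q(α):Q] = φ(243) = 162.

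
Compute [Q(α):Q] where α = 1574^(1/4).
[Q(α):Q] = 4

α is a root of x^4 - 1574. By Eisenstein's criterion at the prime p = 2 (which divides the constant term 1574 but p^2 = 4 does not, since 1574 is squarefree), x^4 - 1574 is irreducible over Q. Hence [Q(α):Q] = 4.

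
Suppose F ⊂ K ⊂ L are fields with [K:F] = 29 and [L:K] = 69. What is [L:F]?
[L:F] = 2001

The tower law says that for any tower of field extensions F ⊂ K ⊂ L with finite degrees, [L:F] = [L:K] · [K:F]. Here this gives [L:F] = 69 · 29 = 2001.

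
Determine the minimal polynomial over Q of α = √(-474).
m_α(x) = x^2 + 474

α satisfies α^2 + 474 = 0, so x^2 + 474 annihilates α. Since d = -474 is squarefree and ≠ 1, it is not a perfect square in Q, so x^2 + 474 has no rational root and is therefore irreducible over Q (a degree-2 polynomial over a field is irreducible iff it has no root). Hence m_α(x) = x^2 + 474.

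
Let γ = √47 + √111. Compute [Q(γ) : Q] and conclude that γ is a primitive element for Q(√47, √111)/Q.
[Q(γ) : Q] = 4 (equivalently, Q(γ) = Q(√47, √111))

Obviously Q(γ) ⊆ Q(√47, √111), and [Q(√47, √111):Q] = 4 (since 47, 111 are distinct squarefree integers > 1 with 5217 not a perfect square). To show equality we compute the minimal polynomial of γ. From γ = √47 + √111: γ^2 = 47 + 2√(5217) + 111 = 158 + 2√(5217), so γ^2 - 158 = 2√(5217); squaring, (γ^2 - 158)^2 = 4·5217, i.e. γ^4 - 316γ^2 + 24964 - 20868 = 0, i.e. γ^4 - 316γ^2 + 4096 = 0. So γ is a root of x^4 - 316x^2 + 4096. This polynomial is irreducible over Q: it has no rational root (each ±√47 ± √111 is irrational), and any factorization into two quadratics over Q would force √(5217) ∈ Q (pairing opposite roots) or √47, √111 ∈ Q (other pairings), all impossible. Hence [Q(γ):Q] = 4 = [Q(√47, √111):Q], so Q(γ) = Q(√47, √111).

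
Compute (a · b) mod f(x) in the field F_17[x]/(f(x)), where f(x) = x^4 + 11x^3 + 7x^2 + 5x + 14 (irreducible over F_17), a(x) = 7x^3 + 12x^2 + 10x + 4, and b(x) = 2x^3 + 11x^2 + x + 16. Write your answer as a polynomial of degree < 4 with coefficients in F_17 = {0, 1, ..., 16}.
a · b ≡ 4x^3 + 6x^2 + 15x + 7 (mod f(x))

Multiply in F_17[x]: a(x)·b(x) = (7x^3 + 12x^2 + 10x + 4)·(2x^3 + 11x^2 + x + 16) = 14x^6 + 16x^5 + 6x^4 + 4x^3 + 8x^2 + 11x + 13. This has degree ≥ 4, so divide by f(x) over F_17: 14x^6 + 16x^5 + 6x^4 + 4x^3 + 8x^2 + 11x + 13 = (14x^2 + 15x + 15)·(x^4 + 11x^3 + 7x^2 + 5x + 14) + (4x^3 + 6x^2 + 15x + 7). Hence a·b ≡ 4x^3 + 6x^2 + 15x + 7 (mod f). (F_17[x]/(f) is a field with 17^4 = 83521 elements since f is irreducible of degree 4.)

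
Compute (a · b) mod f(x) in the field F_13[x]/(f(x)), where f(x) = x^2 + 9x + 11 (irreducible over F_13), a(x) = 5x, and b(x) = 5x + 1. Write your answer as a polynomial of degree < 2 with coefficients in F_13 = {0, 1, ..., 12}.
a · b ≡ x + 11 (mod f(x))

Multiply in F_13[x]: a(x)·b(x) = (5x)·(5x + 1) = 12x^2 + 5x. This has degree ≥ 2, so divide by f(x) over F_13: 12x^2 + 5x = (12)·(x^2 + 9x + 11) + (x + 11). Hence a·b ≡ x + 11 (mod f). (F_13[x]/(f) is a field with 13^2 = 169 elements since f is irreducible of degree 2.)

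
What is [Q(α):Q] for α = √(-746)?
[Q(α):Q] = 2

[Q(α):Q] equals the degree of the minimal polynomial of α. Here α^2 = -746 and x^2 + 746 is irreducible (d = -746 is squarefree, ≠ 1, hence not a square), so deg(m_α) = 2. Thus [Q(α):Q] = 2.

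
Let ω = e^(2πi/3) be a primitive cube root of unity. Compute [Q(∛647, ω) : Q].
[Q(∛647, ω) : Q] = 6

[Q(∛647):Q] = 3 (min poly x^3 - 647, irreducible since 647 is not a perfect cube). [Q(ω):Q] = 2 (min poly x^2 + x + 1). Since Q(∛647) ⊂ R and ω ∉ R, we have ω ∉ Q(∛647), so x^2 + x + 1 remains irreducible over Q(∛647) and [Q(∛647, ω) : Q(∛647)] = 2. By the tower law, [Q(∛647, ω) : Q] = 3 · 2 = 6. (In fact Q(∛647, ω) is the splitting field of x^3 - 647 over Q.)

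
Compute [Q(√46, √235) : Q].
[Q(√46, √235) : Q] = 4

[Q(√46):Q] = 2 (min poly x^2 - 46, irreducible since 46 is squarefree > 1). For the top step, suppose √235 ∈ Q(√46), say √235 = c + d√46 with c, d ∈ Q. Squaring: 235 = c^2 + 46d^2 + 2cd√46. Since √46 ∉ Q this forces 2cd = 0. If d = 0 then √235 = c ∈ Q, contradicting 235 squarefree > 1. If c = 0 then 235 = 46d^2, so 46·235 = (46d)^2 is a perfect square in Q — but 46·235 = 10810 is not a perfect square (since 46 and 235 are distinct squarefree integers). Contradiction. Hence √235 ∉ Q(√46), so x^2 - 235 stays irreducible over Q(√46) and [Q(√46, √235) : Q(√46)] = 2. By the tower law, [Q(√46, √235) : Q] = 2 · 2 = 4.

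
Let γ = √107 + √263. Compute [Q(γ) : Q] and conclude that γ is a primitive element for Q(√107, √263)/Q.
[Q(γ) : Q] = 4 (equivalently, Q(γ) = Q(√107, √263))

Obviously Q(γ) ⊆ Q(√107, √263), and [Q(√107, √263):Q] = 4 (since 107, 263 are distinct squarefree integers > 1 with 28141 not a perfect square). To show equality we compute the minimal polynomial of γ. From γ = √107 + √263: γ^2 = 107 + 2√(28141) + 263 = 370 + 2√(28141), so γ^2 - 370 = 2√(28141); squaring, (γ^2 - 370)^2 = 4·28141, i.e. γ^4 - 740γ^2 + 136900 - 112564 = 0, i.e. γ^4 - 740γ^2 + 24336 = 0. So γ is a root of x^4 - 740x^2 + 24336. This polynomial is irreducible over Q: it has no rational root (each ±√107 ± √263 is irrational), and any factorization into two quadratics over Q would force √(28141) ∈ Q (pairing opposite roots) or √107, √263 ∈ Q (other pairings), all impossible. Hence [Q(γ):Q] = 4 = [Q(√107, √263):Q], so Q(γ) = Q(√107, √263).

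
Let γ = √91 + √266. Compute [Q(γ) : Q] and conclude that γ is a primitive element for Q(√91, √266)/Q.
[Q(γ) : Q] = 4 (equivalently, Q(γ) = Q(√91, √266))

Obviously Q(γ) ⊆ Q(√91, √266), and [Q(√91, √266):Q] = 4 (since 91, 266 are distinct squarefree integers > 1 with 24206 not a perfect square). To show equality we compute the minimal polynomial of γ. From γ = √91 + √266: γ^2 = 91 + 2√(24206) + 266 = 357 + 2√(24206), so γ^2 - 357 = 2√(24206); squaring, (γ^2 - 357)^2 = 4·24206, i.e. γ^4 - 714γ^2 + 127449 - 96824 = 0, i.e. γ^4 - 714γ^2 + 30625 = 0. So γ is a root of x^4 - 714x^2 + 30625. This polynomial is irreducible over Q: it has no rational root (each ±√91 ± √266 is irrational), and any factorization into two quadratics over Q would force √(24206) ∈ Q (pairing opposite roots) or √91, √266 ∈ Q (other pairings), all impossible. Hence [Q(γ):Q] = 4 = [Q(√91, √266):Q], so Q(γ) = Q(√91, √266).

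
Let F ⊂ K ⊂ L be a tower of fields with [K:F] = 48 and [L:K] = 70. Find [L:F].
[L:F] = 3360

The tower law says that for any tower of field extensions F ⊂ K ⊂ L with finite degrees, [L:F] = [L:K] · [K:F]. Here this gives [L:F] = 70 · 48 = 3360.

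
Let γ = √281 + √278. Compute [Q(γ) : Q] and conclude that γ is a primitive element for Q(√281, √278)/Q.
[Q(γ) : Q] = 4 (equivalently, Q(γ) = Q(√281, √278))

Obviously Q(γ) ⊆ Q(√281, √278), and [Q(√281, √278):Q] = 4 (since 281, 278 are distinct squarefree integers > 1 with 78118 not a perfect square). To show equality we compute the minimal polynomial of γ. From γ = √281 + √278: γ^2 = 281 + 2√(78118) + 278 = 559 + 2√(78118), so γ^2 - 559 = 2√(78118); squaring, (γ^2 - 559)^2 = 4·78118, i.e. γ^4 - 1118γ^2 + 312481 - 312472 = 0, i.e. γ^4 - 1118γ^2 + 9 = 0. So γ is a root of x^4 - 1118x^2 + 9. This polynomial is irreducible over Q: it has no rational root (each ±√281 ± √278 is irrational), and any factorization into two quadratics over Q would force √(78118) ∈ Q (pairing opposite roots) or √281, √278 ∈ Q (other pairings), all impossible. Hence [Q(γ):Q] = 4 = [Q(√281, √278):Q], so Q(γ) = Q(√281, √278).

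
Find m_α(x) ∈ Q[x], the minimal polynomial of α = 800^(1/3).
m_α(x) = x^3 - 800

α satisfies α^3 = 800, so x^3 - 800 annihilates α. By the rational root test, a rational root p/q (in lowest terms) of x^3 - 800 would satisfy p^3 = 800 q^3, forcing q = 1 and p^3 = 800; but 800 is not a perfect cube, contradiction. A monic cubic over Q with no rational root is irreducible (any nontrivial factorization would include a linear factor). Hence x^3 - 800 is the minimal polynomial of α, and in particular [Q(α):Q] = 3.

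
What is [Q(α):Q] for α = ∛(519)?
[Q(α):Q] = 3

The minimal polynomial of α is x^3 - 519, irreducible over Q since 519 is not a perfect cube (so x^3 - 519 has no rational root). Hence [Q(α):Q] = deg(m_α) = 3.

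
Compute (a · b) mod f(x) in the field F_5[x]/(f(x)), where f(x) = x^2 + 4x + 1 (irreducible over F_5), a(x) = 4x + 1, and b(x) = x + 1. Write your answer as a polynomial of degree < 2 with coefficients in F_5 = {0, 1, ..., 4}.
a · b ≡ 4x + 2 (mod f(x))

Multiply in F_5[x]: a(x)·b(x) = (4x + 1)·(x + 1) = 4x^2 + 1. This has degree ≥ 2, so divide by f(x) over F_5: 4x^2 + 1 = (4)·(x^2 + 4x + 1) + (4x + 2). Hence a·b ≡ 4x + 2 (mod f). (F_5[x]/(f) is a field with 5^2 = 25 elements since f is irreducible of degree 2.)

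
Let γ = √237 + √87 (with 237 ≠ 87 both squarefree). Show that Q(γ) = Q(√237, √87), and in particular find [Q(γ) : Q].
[Q(γ) : Q] = 4 (equivalently, Q(γ) = Q(√237, √87))

Obviously Q(γ) ⊆ Q(√237, √87), and [Q(√237, √87):Q] = 4 (since 237, 87 are distinct squarefree integers > 1 with 20619 not a perfect square). To show equality we compute the minimal polynomial of γ. From γ = √237 + √87: γ^2 = 237 + 2√(20619) + 87 = 324 + 2√(20619), so γ^2 - 324 = 2√(20619); squaring, (γ^2 - 324)^2 = 4·20619, i.e. γ^4 - 648γ^2 + 104976 - 82476 = 0, i.e. γ^4 - 648γ^2 + 22500 = 0. So γ is a root of x^4 - 648x^2 + 22500. This polynomial is irreducible over Q: it has no rational root (each ±√237 ± √87 is irrational), and any factorization into two quadratics over Q would force √(20619) ∈ Q (pairing opposite roots) or √237, √87 ∈ Q (other pairings), all impossible. Hence [Q(γ):Q] = 4 = [Q(√237, √87):Q], so Q(γ) = Q(√237, √87).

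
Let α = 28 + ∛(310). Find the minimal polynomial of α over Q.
m_α(x) = x^3 - 84x^2 + 2352x - 22262

Set β = α - 28 = ∛(310), so β^3 = 310. Then (α - 28)^3 - 310 = 0, i.e. α is a root of g(x) = (x - 28)^3 - 310 = x^3 - 84x^2 + 2352x - 22262. Since g(x) = h(x - 28) where h(x) = x^3 - 310, and h is irreducible over Q (because 310 is not a perfect cube, so h has no rational root, and a monic cubic with no rational root is irreducible), g is also irreducible (irreducibility is preserved under the substitution x → x - 28). Hence m_α(x) = x^3 - 84x^2 + 2352x - 22262.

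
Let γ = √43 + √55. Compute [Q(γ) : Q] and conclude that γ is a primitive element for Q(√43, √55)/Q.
[Q(γ) : Q] = 4 (equivalently, Q(γ) = Q(√43, √55))

Obviously Q(γ) ⊆ Q(√43, √55), and [Q(√43, √55):Q] = 4 (since 43, 55 are distinct squarefree integers > 1 with 2365 not a perfect square). To show equality we compute the minimal polynomial of γ. From γ = √43 + √55: γ^2 = 43 + 2√(2365) + 55 = 98 + 2√(2365), so γ^2 - 98 = 2√(2365); squaring, (γ^2 - 98)^2 = 4·2365, i.e. γ^4 - 196γ^2 + 9604 - 9460 = 0, i.e. γ^4 - 196γ^2 + 144 = 0. So γ is a root of x^4 - 196x^2 + 144. This polynomial is irreducible over Q: it has no rational root (each ±√43 ± √55 is irrational), and any factorization into two quadratics over Q would force √(2365) ∈ Q (pairing opposite roots) or √43, √55 ∈ Q (other pairings), all impossible. Hence [Q(γ):Q] = 4 = [Q(√43, √55):Q], so Q(γ) = Q(√43, √55).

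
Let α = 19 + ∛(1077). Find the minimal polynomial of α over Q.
m_α(x) = x^3 - 57x^2 + 1083x - 7936

Set β = α - 19 = ∛(1077), so β^3 = 1077. Then (α - 19)^3 - 1077 = 0, i.e. α is a root of g(x) = (x - 19)^3 - 1077 = x^3 - 57x^2 + 1083x - 7936. Since g(x) = h(x - 19) where h(x) = x^3 - 1077, and h is irreducible over Q (because 1077 is not a perfect cube, so h has no rational root, and a monic cubic with no rational root is irreducible), g is also irreducible (irreducibility is preserved under the substitution x → x - 19). Hence m_α(x) = x^3 - 57x^2 + 1083x - 7936.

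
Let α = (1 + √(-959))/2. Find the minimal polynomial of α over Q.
m_α(x) = x^2 - x + 240

From 2α - 1 = √(-959), squaring gives (2α - 1)^2 = -959, i.e. 4α^2 - 4α + 1 = -959, so α^2 - α + (1 + 959)/4 = 0. Since -959 ≡ 1 (mod 4), (1 + 959)/4 = 240 ∈ Z. The polynomial x^2 - x + 240 has discriminant 1 - 4·(240) = -959, which is not a perfect square in Q (d = -959 is squarefree and ≠ 1), so x^2 - x + 240 is irreducible over Q. It is the minimal polynomial of α.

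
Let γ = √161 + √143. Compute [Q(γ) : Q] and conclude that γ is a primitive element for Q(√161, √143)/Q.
[Q(γ) : Q] = 4 (equivalently, Q(γ) = Q(√161, √143))

Obviously Q(γ) ⊆ Q(√161, √143), and [Q(√161, √143):Q] = 4 (since 161, 143 are distinct squarefree integers > 1 with 23023 not a perfect square). To show equality we compute the minimal polynomial of γ. From γ = √161 + √143: γ^2 = 161 + 2√(23023) + 143 = 304 + 2√(23023), so γ^2 - 304 = 2√(23023); squaring, (γ^2 - 304)^2 = 4·23023, i.e. γ^4 - 608γ^2 + 92416 - 92092 = 0, i.e. γ^4 - 608γ^2 + 324 = 0. So γ is a root of x^4 - 608x^2 + 324. This polynomial is irreducible over Q: it has no rational root (each ±√161 ± √143 is irrational), and any factorization into two quadratics over Q would force √(23023) ∈ Q (pairing opposite roots) or √161, √143 ∈ Q (other pairings), all impossible. Hence [Q(γ):Q] = 4 = [Q(√161, √143):Q], so Q(γ) = Q(√161, √143).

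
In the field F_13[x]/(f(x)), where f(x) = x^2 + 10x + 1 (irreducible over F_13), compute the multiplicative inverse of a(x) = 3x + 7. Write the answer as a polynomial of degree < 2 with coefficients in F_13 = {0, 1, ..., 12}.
a(x)^(-1) ≡ 9x + 4 (mod f(x))

Since f is irreducible over F_13, F_13[x]/(f) is a field and a(x) ≠ 0 has an inverse. Apply the extended Euclidean algorithm to f(x) and a(x) in F_13[x]: f(x) = (9x + 4)·a(x) + (12). The last nonzero remainder is the constant 12 = gcd(f, a) in F_13. Back-substituting through the division chain expresses 12 = s(x)·a(x) + t(x)·f(x) with s(x) ≡ 4x + 9 (mod f), so (4x + 9)·a(x) ≡ 12 (mod f). Multiplying by 12^(-1) ≡ 12 in F_13 gives a(x)^(-1) ≡ 12·(4x + 9) ≡ 9x + 4 (mod f). Check: (3x + 7)·(9x + 4) = x^2 + 10x + 2 ≡ 1 (mod x^2 + 10x + 1).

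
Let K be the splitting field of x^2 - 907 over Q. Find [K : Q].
[K : Q] = 2

f(x) = x^2 - 907 factors as (x - √907)(x + √907). The splitting field is K = Q(√907). Since 907 is squarefree and > 1, it is not a perfect square, so x^2 - 907 is irreducible over Q and [Q(√907) : Q] = 2. Hence [K : Q] = 2.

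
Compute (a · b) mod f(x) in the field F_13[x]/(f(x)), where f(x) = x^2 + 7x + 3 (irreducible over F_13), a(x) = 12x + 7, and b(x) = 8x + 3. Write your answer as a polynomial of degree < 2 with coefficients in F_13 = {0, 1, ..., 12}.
a · b ≡ 5x + 6 (mod f(x))

Multiply in F_13[x]: a(x)·b(x) = (12x + 7)·(8x + 3) = 5x^2 + x + 8. This has degree ≥ 2, so divide by f(x) over F_13: 5x^2 + x + 8 = (5)·(x^2 + 7x + 3) + (5x + 6). Hence a·b ≡ 5x + 6 (mod f). (F_13[x]/(f) is a field with 13^2 = 169 elements since f is irreducible of degree 2.)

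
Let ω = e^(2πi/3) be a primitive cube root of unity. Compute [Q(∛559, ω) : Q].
[Q(∛559, ω) : Q] = 6

[Q(∛559):Q] = 3 (min poly x^3 - 559, irreducible since 559 is not a perfect cube). [Q(ω):Q] = 2 (min poly x^2 + x + 1). Since Q(∛559) ⊂ R and ω ∉ R, we have ω ∉ Q(∛559), so x^2 + x + 1 remains irreducible over Q(∛559) and [Q(∛559, ω) : Q(∛559)] = 2. By the tower law, [Q(∛559, ω) : Q] = 3 · 2 = 6. (In fact Q(∛559, ω) is the splitting field of x^3 - 559 over Q.)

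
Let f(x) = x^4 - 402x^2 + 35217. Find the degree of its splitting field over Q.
[K : Q] = 4

Solving the quadratic in x^2: x^2 = (402 ± √(402^2 - 4·35217))/2 = (402 ± √20736)/2 = (402 ± 144)/2, giving x^2 = 273 or x^2 = 129. So f(x) = (x^2 - 273)(x^2 - 129) and the roots of f are ±√273, ±√129. Hence the splitting field is K = Q(√273, √129). Since 273 and 129 are distinct squarefree integers > 1, their product 35217 is not a perfect square, so √129 ∉ Q(√273). By the tower law [K:Q] = [Q(√273,√129):Q(√273)] · [Q(√273):Q] = 2 · 2 = 4.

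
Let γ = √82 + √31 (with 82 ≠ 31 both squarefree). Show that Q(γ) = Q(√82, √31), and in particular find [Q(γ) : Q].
[Q(γ) : Q] = 4 (equivalently, Q(γ) = Q(√82, √31))

Obviously Q(γ) ⊆ Q(√82, √31), and [Q(√82, √31):Q] = 4 (since 82, 31 are distinct squarefree integers > 1 with 2542 not a perfect square). To show equality we compute the minimal polynomial of γ. From γ = √82 + √31: γ^2 = 82 + 2√(2542) + 31 = 113 + 2√(2542), so γ^2 - 113 = 2√(2542); squaring, (γ^2 - 113)^2 = 4·2542, i.e. γ^4 - 226γ^2 + 12769 - 10168 = 0, i.e. γ^4 - 226γ^2 + 2601 = 0. So γ is a root of x^4 - 226x^2 + 2601. This polynomial is irreducible over Q: it has no rational root (each ±√82 ± √31 is irrational), and any factorization into two quadratics over Q would force √(2542) ∈ Q (pairing opposite roots) or √82, √31 ∈ Q (other pairings), all impossible. Hence [Q(γ):Q] = 4 = [Q(√82, √31):Q], so Q(γ) = Q(√82, √31).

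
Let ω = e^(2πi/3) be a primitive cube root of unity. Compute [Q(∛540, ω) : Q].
[Q(∛540, ω) : Q] = 6

[Q(∛540):Q] = 3 (min poly x^3 - 540, irreducible since 540 is not a perfect cube). [Q(ω):Q] = 2 (min poly x^2 + x + 1). Since Q(∛540) ⊂ R and ω ∉ R, we have ω ∉ Q(∛540), so x^2 + x + 1 remains irreducible over Q(∛540) and [Q(∛540, ω) : Q(∛540)] = 2. By the tower law, [Q(∛540, ω) : Q] = 3 · 2 = 6. (In fact Q(∛540, ω) is the splitting field of x^3 - 540 over Q.)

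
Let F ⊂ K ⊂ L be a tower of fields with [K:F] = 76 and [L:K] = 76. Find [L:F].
[L:F] = 5776

The tower law says that for any tower of field extensions F ⊂ K ⊂ L with finite degrees, [L:F] = [L:K] · [K:F]. Here this gives [L:F] = 76 · 76 = 5776.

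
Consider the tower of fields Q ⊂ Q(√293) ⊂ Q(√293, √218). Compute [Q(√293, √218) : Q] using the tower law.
[Q(√293, √218) : Q] = 4

[Q(√293):Q] = 2 (min poly x^2 - 293, irreducible since 293 is squarefree > 1). For the top step, suppose √218 ∈ Q(√293), say √218 = c + d√293 with c, d ∈ Q. Squaring: 218 = c^2 + 293d^2 + 2cd√293. Since √293 ∉ Q this forces 2cd = 0. If d = 0 then √218 = c ∈ Q, contradicting 218 squarefree > 1. If c = 0 then 218 = 293d^2, so 293·218 = (293d)^2 is a perfect square in Q — but 293·218 = 63874 is not a perfect square (since 293 and 218 are distinct squarefree integers). Contradiction. Hence √218 ∉ Q(√293), so x^2 - 218 stays irreducible over Q(√293) and [Q(√293, √218) : Q(√293)] = 2. By the tower law, [Q(√293, √218) : Q] = 2 · 2 = 4.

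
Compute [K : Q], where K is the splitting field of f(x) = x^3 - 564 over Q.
[K : Q] = 6

The roots of x^3 - 564 are ∛564, ω∛564, ω^2∛564 where ω = e^(2πi/3) is a primitive cube root of unity, so K = Q(∛564, ω). Now [Q(∛564):Q] = 3 (since 564 is not a perfect cube, x^3 - 564 is irreducible) and [Q(ω):Q] = 2. Both 2 and 3 divide [K:Q], and [K:Q] ≤ 3·2 = 6, so [K:Q] = 6. (Equivalently: Q(∛564) ⊂ R but ω ∉ R, so [K : Q(∛564)] = 2.)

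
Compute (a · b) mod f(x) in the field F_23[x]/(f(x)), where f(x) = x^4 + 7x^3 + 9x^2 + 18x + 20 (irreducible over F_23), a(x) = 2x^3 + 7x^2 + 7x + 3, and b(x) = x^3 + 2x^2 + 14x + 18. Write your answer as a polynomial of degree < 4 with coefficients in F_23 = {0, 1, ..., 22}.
a · b ≡ 8x^3 + 6x^2 + 5x + 3 (mod f(x))

Multiply in F_23[x]: a(x)·b(x) = (2x^3 + 7x^2 + 7x + 3)·(x^3 + 2x^2 + 14x + 18) = 2x^6 + 11x^5 + 3x^4 + 13x^3 + 7x + 8. This has degree ≥ 4, so divide by f(x) over F_23: 2x^6 + 11x^5 + 3x^4 + 13x^3 + 7x + 8 = (2x^2 + 20x + 6)·(x^4 + 7x^3 + 9x^2 + 18x + 20) + (8x^3 + 6x^2 + 5x + 3). Hence a·b ≡ 8x^3 + 6x^2 + 5x + 3 (mod f). (F_23[x]/(f) is a field with 23^4 = 279841 elements since f is irreducible of degree 4.)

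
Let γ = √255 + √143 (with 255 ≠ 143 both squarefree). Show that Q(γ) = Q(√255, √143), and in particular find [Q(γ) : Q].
[Q(γ) : Q] = 4 (equivalently, Q(γ) = Q(√255, √143))

Obviously Q(γ) ⊆ Q(√255, √143), and [Q(√255, √143):Q] = 4 (since 255, 143 are distinct squarefree integers > 1 with 36465 not a perfect square). To show equality we compute the minimal polynomial of γ. From γ = √255 + √143: γ^2 = 255 + 2√(36465) + 143 = 398 + 2√(36465), so γ^2 - 398 = 2√(36465); squaring, (γ^2 - 398)^2 = 4·36465, i.e. γ^4 - 796γ^2 + 158404 - 145860 = 0, i.e. γ^4 - 796γ^2 + 12544 = 0. So γ is a root of x^4 - 796x^2 + 12544. This polynomial is irreducible over Q: it has no rational root (each ±√255 ± √143 is irrational), and any factorization into two quadratics over Q would force √(36465) ∈ Q (pairing opposite roots) or √255, √143 ∈ Q (other pairings), all impossible. Hence [Q(γ):Q] = 4 = [Q(√255, √143):Q], so Q(γ) = Q(√255, √143).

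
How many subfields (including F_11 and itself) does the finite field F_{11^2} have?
F_{11^2} has 2 subfields

The subfields of F_{p^n} are exactly the fields F_{p^d} for d | n (each is the fixed field of the unique index-d subgroup of Gal(F_{p^n}/F_p) ≅ Z/nZ). The divisors of n = 2 are {1, 2}, giving 2 subfields: F_{11^1}, F_{11^2}.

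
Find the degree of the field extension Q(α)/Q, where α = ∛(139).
[Q(α):Q] = 3

The minimal polynomial of α is x^3 - 139, irreducible over Q since 139 is not a perfect cube (so x^3 - 139 has no rational root). Hence [Q(α):Q] = deg(m_α) = 3.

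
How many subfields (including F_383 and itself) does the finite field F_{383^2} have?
F_{383^2} has 2 subfields

The subfields of F_{p^n} are exactly the fields F_{p^d} for d | n (each is the fixed field of the unique index-d subgroup of Gal(F_{p^n}/F_p) ≅ Z/nZ). The divisors of n = 2 are {1, 2}, giving 2 subfields: F_{383^1}, F_{383^2}.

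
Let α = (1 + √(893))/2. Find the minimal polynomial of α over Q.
m_α(x) = x^2 - x - 223

From 2α - 1 = √(893), squaring gives (2α - 1)^2 = 893, i.e. 4α^2 - 4α + 1 = 893, so α^2 - α + (1 - 893)/4 = 0. Since 893 ≡ 1 (mod 4), (1 - 893)/4 = -223 ∈ Z. The polynomial x^2 - x - 223 has discriminant 1 - 4·(-223) = 893, which is not a perfect square in Q (d = 893 is squarefree and ≠ 1), so x^2 - x - 223 is irreducible over Q. It is the minimal polynomial of α.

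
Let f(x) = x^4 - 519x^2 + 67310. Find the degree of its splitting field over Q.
[K : Q] = 4

Solving the quadratic in x^2: x^2 = (519 ± √(519^2 - 4·67310))/2 = (519 ± √121)/2 = (519 ± 11)/2, giving x^2 = 254 or x^2 = 265. So f(x) = (x^2 - 254)(x^2 - 265) and the roots of f are ±√254, ±√265. Hence the splitting field is K = Q(√254, √265). Since 254 and 265 are distinct squarefree integers > 1, their product 67310 is not a perfect square, so √265 ∉ Q(√254). By the tower law [K:Q] = [Q(√254,√265):Q(√254)] · [Q(√254):Q] = 2 · 2 = 4.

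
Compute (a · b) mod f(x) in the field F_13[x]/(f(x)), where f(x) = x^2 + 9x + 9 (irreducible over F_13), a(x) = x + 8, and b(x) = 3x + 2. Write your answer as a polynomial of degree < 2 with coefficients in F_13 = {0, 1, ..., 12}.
a · b ≡ 12x + 2 (mod f(x))

Multiply in F_13[x]: a(x)·b(x) = (x + 8)·(3x + 2) = 3x^2 + 3. This has degree ≥ 2, so divide by f(x) over F_13: 3x^2 + 3 = (3)·(x^2 + 9x + 9) + (12x + 2). Hence a·b ≡ 12x + 2 (mod f). (F_13[x]/(f) is a field with 13^2 = 169 elements since f is irreducible of degree 2.)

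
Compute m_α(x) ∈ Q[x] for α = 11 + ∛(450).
m_α(x) = x^3 - 33x^2 + 363x - 1781

Set β = α - 11 = ∛(450), so β^3 = 450. Then (α - 11)^3 - 450 = 0, i.e. α is a root of g(x) = (x - 11)^3 - 450 = x^3 - 33x^2 + 363x - 1781. Since g(x) = h(x - 11) where h(x) = x^3 - 450, and h is irreducible over Q (because 450 is not a perfect cube, so h has no rational root, and a monic cubic with no rational root is irreducible), g is also irreducible (irreducibility is preserved under the substitution x → x - 11). Hence m_α(x) = x^3 - 33x^2 + 363x - 1781.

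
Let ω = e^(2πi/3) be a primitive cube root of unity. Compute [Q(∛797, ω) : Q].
[Q(∛797, ω) : Q] = 6

[Q(∛797):Q] = 3 (min poly x^3 - 797, irreducible since 797 is not a perfect cube). [Q(ω):Q] = 2 (min poly x^2 + x + 1). Since Q(∛797) ⊂ R and ω ∉ R, we have ω ∉ Q(∛797), so x^2 + x + 1 remains irreducible over Q(∛797) and [Q(∛797, ω) : Q(∛797)] = 2. By the tower law, [Q(∛797, ω) : Q] = 3 · 2 = 6. (In fact Q(∛797, ω) is the splitting field of x^3 - 797 over Q.)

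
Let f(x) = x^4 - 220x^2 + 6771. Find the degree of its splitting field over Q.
[K : Q] = 4

Solving the quadratic in x^2: x^2 = (220 ± √(220^2 - 4·6771))/2 = (220 ± √21316)/2 = (220 ± 146)/2, giving x^2 = 183 or x^2 = 37. So f(x) = (x^2 - 183)(x^2 - 37) and the roots of f are ±√183, ±√37. Hence the splitting field is K = Q(√183, √37). Since 183 and 37 are distinct squarefree integers > 1, their product 6771 is not a perfect square, so √37 ∉ Q(√183). By the tower law [K:Q] = [Q(√183,√37):Q(√183)] · [Q(√183):Q] = 2 · 2 = 4.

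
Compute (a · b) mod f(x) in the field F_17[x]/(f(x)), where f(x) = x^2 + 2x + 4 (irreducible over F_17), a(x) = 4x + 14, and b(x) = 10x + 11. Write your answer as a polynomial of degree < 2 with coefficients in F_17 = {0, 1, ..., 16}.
a · b ≡ 2x + 11 (mod f(x))

Multiply in F_17[x]: a(x)·b(x) = (4x + 14)·(10x + 11) = 6x^2 + 14x + 1. This has degree ≥ 2, so divide by f(x) over F_17: 6x^2 + 14x + 1 = (6)·(x^2 + 2x + 4) + (2x + 11). Hence a·b ≡ 2x + 11 (mod f). (F_17[x]/(f) is a field with 17^2 = 289 elements since f is irreducible of degree 2.)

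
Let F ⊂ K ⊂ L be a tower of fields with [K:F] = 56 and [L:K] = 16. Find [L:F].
[L:F] = 896

The tower law says that for any tower of field extensions F ⊂ K ⊂ L with finite degrees, [L:F] = [L:K] · [K:F]. Here this gives [L:F] = 16 · 56 = 896.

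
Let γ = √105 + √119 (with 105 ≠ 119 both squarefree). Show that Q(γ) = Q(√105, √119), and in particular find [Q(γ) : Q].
[Q(γ) : Q] = 4 (equivalently, Q(γ) = Q(√105, √119))

Obviously Q(γ) ⊆ Q(√105, √119), and [Q(√105, √119):Q] = 4 (since 105, 119 are distinct squarefree integers > 1 with 12495 not a perfect square). To show equality we compute the minimal polynomial of γ. From γ = √105 + √119: γ^2 = 105 + 2√(12495) + 119 = 224 + 2√(12495), so γ^2 - 224 = 2√(12495); squaring, (γ^2 - 224)^2 = 4·12495, i.e. γ^4 - 448γ^2 + 50176 - 49980 = 0, i.e. γ^4 - 448γ^2 + 196 = 0. So γ is a root of x^4 - 448x^2 + 196. This polynomial is irreducible over Q: it has no rational root (each ±√105 ± √119 is irrational), and any factorization into two quadratics over Q would force √(12495) ∈ Q (pairing opposite roots) or √105, √119 ∈ Q (other pairings), all impossible. Hence [Q(γ):Q] = 4 = [Q(√105, √119):Q], so Q(γ) = Q(√105, √119).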